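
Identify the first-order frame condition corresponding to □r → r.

Reflexivity

This schema is the T axiom.
Its frame correspondent is reflexivity — ∀x Rxx.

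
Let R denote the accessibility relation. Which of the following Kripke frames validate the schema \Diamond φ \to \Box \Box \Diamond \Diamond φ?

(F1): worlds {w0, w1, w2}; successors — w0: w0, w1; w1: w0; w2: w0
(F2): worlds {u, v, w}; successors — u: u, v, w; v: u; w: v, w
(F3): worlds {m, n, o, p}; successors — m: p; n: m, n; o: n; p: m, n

(F1), (F2)

Frame correspondent (Sahlqvist): \forall x \forall y \forall z ((xRy \wedge x R^2 z) \to \exists w (y = w \wedge z R^2 w)) — i.e. a generalized confluence (Geach) condition.
(F1): holds.
(F2): holds.
(F3): fails — mRp, mR²m but no w with p=w and mR²w.
Valid on: (F1), (F2).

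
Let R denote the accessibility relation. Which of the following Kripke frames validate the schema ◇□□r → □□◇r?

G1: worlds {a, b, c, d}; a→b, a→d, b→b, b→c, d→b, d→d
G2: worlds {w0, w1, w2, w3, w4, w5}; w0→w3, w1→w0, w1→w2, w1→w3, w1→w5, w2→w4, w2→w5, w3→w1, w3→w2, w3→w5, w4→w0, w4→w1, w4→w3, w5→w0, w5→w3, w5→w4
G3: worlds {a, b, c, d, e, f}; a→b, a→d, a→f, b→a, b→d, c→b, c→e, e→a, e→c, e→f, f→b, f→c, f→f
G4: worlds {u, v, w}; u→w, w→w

G4

The schema corresponds to a generalized confluence (Geach) condition: ∀x ∀y ∀z ((xRy ∧ xR²z) → ∃w (yR²w ∧ zRw)).
G1: fails — aRb, aR²c but no w with bR²w and cRw.
G2: fails — w1Rw0, w1R²w0 but no w with w0R²w and w0Rw.
G3: fails — aRb, aR²d but no w with bR²w and dRw.
G4: holds.
Valid on: G4.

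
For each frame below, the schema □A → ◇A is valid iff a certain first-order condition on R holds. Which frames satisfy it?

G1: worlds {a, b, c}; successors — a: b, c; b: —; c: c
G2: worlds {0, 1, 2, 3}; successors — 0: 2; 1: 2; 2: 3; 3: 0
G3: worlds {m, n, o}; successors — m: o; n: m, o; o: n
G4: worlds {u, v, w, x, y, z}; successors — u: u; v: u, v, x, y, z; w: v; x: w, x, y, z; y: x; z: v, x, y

The schema corresponds to seriality: ∀x ∃y Rxy.
G1: fails — world b has no successor.
G2: condition met.
G3: condition met.
G4: condition met.

G2, G3, G4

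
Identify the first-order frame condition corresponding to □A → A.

Suppose □A→A is valid. At any x set V(A)={w : Rxw}. Then □A holds at x, so A holds at x, i.e. Rxx.

reflexivity: ∀x Rxx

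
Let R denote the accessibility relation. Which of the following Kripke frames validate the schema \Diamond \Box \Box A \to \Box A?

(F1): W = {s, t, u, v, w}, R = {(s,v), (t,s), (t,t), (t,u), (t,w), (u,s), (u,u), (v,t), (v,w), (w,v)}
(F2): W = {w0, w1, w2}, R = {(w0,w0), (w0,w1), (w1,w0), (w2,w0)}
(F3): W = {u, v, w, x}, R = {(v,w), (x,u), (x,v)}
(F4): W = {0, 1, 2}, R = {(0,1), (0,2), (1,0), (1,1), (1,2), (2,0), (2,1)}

(F2), (F4)

Frame correspondent (Sahlqvist): \forall x \forall y \forall z ((xRy \wedge xRz) \to \exists w (y R^2 w \wedge z = w)) — i.e. a generalized confluence (Geach) condition.
(F1): fails — tRs, tRs but no w* with sR²w* and s=w*.
(F2): ✓.
(F3): fails — vRw, vRw but no t with wR²t and w=t.
(F4): ✓.
Valid on: (F2), (F4).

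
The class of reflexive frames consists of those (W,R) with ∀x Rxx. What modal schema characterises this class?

The condition is reflexivity. The T schema □r → r defines it.

□r → r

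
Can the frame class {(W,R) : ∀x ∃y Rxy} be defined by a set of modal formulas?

Yes: it is seriality, defined by the D schema □q → ◇q.
Suppose □q→◇q is valid. At any x set V(q)=W. Then □q at x, so ◇q at x, so x has a successor.

Yes, by □q → ◇q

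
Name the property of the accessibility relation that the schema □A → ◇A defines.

Suppose □A→◇A is valid. At any x set V(A)=W. Then □A at x, so ◇A at x, so x has a successor.

Seriality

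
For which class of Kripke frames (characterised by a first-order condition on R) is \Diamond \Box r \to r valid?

Replacing r by ¬r and contraposing gives the equivalent schema r → □◇r.
Suppose r→□◇r is valid. Take Rxy and set V(r)={x}. Then r at x, so □◇r at x, so ◇r at y, so some z with Ryz has r; z=x, i.e. Ryx.
The converse is a direct semantic check.
Frame condition: \forall x \forall y (Rxy \to Ryx).

symmetry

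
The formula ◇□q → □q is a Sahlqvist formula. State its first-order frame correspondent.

This is a form of the 5 axiom.
Its frame correspondent is the Euclidean property — ∀x ∀y ∀z (Rxy ∧ Rxz → Ryz).

the Euclidean property: ∀x ∀y ∀z (Rxy ∧ Rxz → Ryz)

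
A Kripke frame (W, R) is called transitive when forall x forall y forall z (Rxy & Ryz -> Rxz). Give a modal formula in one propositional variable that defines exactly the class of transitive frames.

A defining formula is □q → □□q (the 4 axiom).
Suppose □q→□□q is valid. Take Rxy, Ryz and set V(q)={w : Rxw}. Then □q at x, so □□q at x, so □q at y, so q at z, i.e. Rxz.

□q → □□q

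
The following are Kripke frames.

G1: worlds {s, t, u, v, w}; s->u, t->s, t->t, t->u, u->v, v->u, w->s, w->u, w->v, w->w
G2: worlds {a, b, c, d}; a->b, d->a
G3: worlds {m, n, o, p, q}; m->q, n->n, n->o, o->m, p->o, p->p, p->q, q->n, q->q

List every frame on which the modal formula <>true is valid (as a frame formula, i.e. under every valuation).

Frame correspondent (Sahlqvist): forall x exists y Rxy — i.e. seriality.
G1: satisfies the condition.
G2: fails — world b has no successor.
G3: satisfies the condition.
Valid on: G1, G3.

G1, G3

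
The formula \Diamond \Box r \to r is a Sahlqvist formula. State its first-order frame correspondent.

This is a form of the B axiom.
Its frame correspondent is symmetry — \forall x \forall y (Rxy \to Ryx).

symmetry: \forall x \forall y (Rxy \to Ryx)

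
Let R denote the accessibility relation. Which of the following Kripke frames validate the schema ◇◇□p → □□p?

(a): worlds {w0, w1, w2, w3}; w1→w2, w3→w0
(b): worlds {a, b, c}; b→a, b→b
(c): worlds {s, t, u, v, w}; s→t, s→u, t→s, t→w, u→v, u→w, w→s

(a)

The schema corresponds to a generalized confluence (Geach) condition: ∀x ∀y ∀z ((xR²y ∧ xR²z) → ∃w (yRw ∧ z = w)).
(a): holds.
(b): fails — bR²a, bR²a but no w with aRw and a=w.
(c): fails — sR²s, sR²s but no w* with sRw* and s=w*.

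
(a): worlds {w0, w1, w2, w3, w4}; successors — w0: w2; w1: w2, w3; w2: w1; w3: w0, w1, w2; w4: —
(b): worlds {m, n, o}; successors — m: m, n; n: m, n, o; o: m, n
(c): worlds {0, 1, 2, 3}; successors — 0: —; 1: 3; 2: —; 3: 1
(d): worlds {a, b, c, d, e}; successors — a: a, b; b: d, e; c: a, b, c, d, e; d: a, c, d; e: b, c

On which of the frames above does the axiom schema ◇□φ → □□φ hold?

(c)

The schema corresponds to a generalized confluence (Geach) condition: ∀x ∀y ∀z ((xRy ∧ xR²z) → ∃w (yRw ∧ z = w)).
(a): fails — w1Rw2, w1R²w0 but no w with w2Rw and w0=w.
(b): fails — mRm, mR²o but no w with mRw and o=w.
(c): condition met.
(d): fails — aRa, aR²d but no w with aRw and d=w.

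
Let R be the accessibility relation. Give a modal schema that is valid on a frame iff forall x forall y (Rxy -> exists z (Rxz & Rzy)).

□□q → □q

This is density; the standard corresponding axiom is C4: □□q → □q.
Suppose □□q→□q is valid. Take Rxy and set V(q)={w : xR²w}. Then □□q at x, so □q at x, so q at y, i.e. ∃z(Rxz∧Rzy).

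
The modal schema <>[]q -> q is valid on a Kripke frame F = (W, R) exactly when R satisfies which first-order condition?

Equivalently (dual form): q → □◇q.
Suppose q→□◇q is valid. Take Rxy and set V(q)={x}. Then q at x, so □◇q at x, so ◇q at y, so some z with Ryz has q; z=x, i.e. Ryx.

Symmetry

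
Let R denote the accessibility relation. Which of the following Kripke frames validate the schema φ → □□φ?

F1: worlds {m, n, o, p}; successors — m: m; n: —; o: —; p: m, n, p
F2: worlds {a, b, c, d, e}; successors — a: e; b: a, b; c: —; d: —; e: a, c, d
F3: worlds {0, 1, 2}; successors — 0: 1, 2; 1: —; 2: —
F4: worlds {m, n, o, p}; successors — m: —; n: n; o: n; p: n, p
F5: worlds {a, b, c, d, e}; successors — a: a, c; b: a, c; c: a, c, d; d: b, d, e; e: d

Frame correspondent (Sahlqvist): ∀x ∀z (xR²z → ∃w (x = w ∧ z = w)) — i.e. a generalized confluence (Geach) condition.
F1: fails — pR²m but p ≠ m.
F2: fails — aR²c but a ≠ c.
F3: holds.
F4: fails — oR²n but o ≠ n.
F5: fails — aR²c but a ≠ c.
Valid on: F3.

F3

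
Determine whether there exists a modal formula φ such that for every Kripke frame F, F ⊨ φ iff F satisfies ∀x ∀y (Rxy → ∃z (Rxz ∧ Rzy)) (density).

Yes: it is density, defined by the C4 schema □□p → □p.
Suppose □□p→□p is valid. Take Rxy and set V(p)={w : xR²w}. Then □□p at x, so □p at x, so p at y, i.e. ∃z(Rxz∧Rzy).

Yes — defined by □□p → □p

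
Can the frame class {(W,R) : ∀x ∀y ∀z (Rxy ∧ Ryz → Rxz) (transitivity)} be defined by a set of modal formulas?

This is a Sahlqvist condition; the 4 axiom □p → □□p defines it.
Suppose □p→□□p is valid. Take Rxy, Ryz and set V(p)={w : Rxw}. Then □p at x, so □□p at x, so □p at y, so p at z, i.e. Rxz.

Yes — defined by □p → □□p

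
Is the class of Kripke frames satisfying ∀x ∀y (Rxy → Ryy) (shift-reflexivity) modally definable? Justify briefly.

Yes, by □(□q → q)

The condition is shift-reflexivity. A defining modal formula is □(□q → q).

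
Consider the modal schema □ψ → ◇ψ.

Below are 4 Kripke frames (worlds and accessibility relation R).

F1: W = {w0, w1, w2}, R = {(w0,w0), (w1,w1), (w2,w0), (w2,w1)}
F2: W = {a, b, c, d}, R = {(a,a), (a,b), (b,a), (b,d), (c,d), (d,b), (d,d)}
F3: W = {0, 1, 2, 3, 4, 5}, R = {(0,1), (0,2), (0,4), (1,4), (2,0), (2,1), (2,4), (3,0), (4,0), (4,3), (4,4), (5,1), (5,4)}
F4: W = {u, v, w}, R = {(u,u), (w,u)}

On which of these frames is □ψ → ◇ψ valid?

F1, F2, F3

Frame correspondent (Sahlqvist): ∀x ∃y Rxy — i.e. seriality.
F1: condition met.
F2: condition met.
F3: condition met.
F4: fails — world v has no successor.
Valid on: F1, F2, F3.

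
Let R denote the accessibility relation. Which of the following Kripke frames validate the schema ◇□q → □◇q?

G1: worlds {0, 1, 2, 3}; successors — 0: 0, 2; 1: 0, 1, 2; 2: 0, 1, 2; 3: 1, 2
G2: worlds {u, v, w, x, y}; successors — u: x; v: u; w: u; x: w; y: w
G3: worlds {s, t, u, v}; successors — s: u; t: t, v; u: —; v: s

G1, G2

Frame correspondent (Sahlqvist): ∀x ∀y ∀z (Rxy ∧ Rxz → ∃w (Ryw ∧ Rzw)) — i.e. convergence.
G1: satisfies the condition.
G2: satisfies the condition.
G3: fails — Rsu and Rsu but u and u have no common successor.
Valid on: G1, G2.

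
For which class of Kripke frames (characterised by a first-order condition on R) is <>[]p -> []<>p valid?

convergence: forall x forall y forall z (Rxy & Rxz -> exists w (Ryw & Rzw))

Suppose ◇□p→□◇p is valid. Take Rxy, Rxz and set V(p)={w : Ryw}. Then □p at y so ◇□p at x, so □◇p at x, so ◇p at z, giving w with Rzw and Ryw.
Conversely, on a frame with convergence the schema holds at every world under every valuation.
Frame condition: forall x forall y forall z (Rxy & Rxz -> exists w (Ryw & Rzw)).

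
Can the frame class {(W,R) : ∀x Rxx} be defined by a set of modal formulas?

Definable; □r → r defines it

The condition is reflexivity. A defining modal formula is □r → r.
Suppose □r→r is valid. At any x set V(r)={w : Rxw}. Then □r holds at x, so r holds at x, i.e. Rxx.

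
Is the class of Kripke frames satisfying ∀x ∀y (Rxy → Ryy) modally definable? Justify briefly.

This is a Sahlqvist condition; the T□ axiom □(□p → p) defines it.
Suppose □(□p→p) is valid. Take Rxy and set V(p)={w : Ryw}. Then at y, □p holds; since □(□p→p) at x, □p→p at y, so p at y, i.e. Ryy.

Definable; □(□p → p) defines it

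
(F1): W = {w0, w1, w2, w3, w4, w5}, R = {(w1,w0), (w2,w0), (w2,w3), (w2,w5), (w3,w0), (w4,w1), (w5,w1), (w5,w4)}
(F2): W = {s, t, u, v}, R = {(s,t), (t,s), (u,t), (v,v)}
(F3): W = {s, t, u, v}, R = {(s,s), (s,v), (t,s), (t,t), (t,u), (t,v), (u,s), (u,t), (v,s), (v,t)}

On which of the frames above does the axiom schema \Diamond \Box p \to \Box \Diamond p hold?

This is the axiom for convergence; its first-order frame correspondent is \forall x \forall y \forall z (Rxy \wedge Rxz \to \exists w (Ryw \wedge Rzw)).
(F1): fails — Rw1w0 and Rw1w0 but w0 and w0 have no common successor.
(F2): ✓.
(F3): ✓.

(F2), (F3)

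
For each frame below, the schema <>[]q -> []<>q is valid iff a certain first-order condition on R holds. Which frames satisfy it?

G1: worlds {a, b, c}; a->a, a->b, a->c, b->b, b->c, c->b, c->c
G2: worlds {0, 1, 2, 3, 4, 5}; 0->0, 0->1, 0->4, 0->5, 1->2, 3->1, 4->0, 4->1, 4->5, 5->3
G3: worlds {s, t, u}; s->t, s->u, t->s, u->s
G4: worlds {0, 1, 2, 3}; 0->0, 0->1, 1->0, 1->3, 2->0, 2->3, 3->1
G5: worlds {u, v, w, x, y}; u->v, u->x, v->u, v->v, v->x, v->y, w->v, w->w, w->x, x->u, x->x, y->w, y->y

This is the axiom for convergence; its first-order frame correspondent is forall x forall y forall z (Rxy & Rxz -> exists w (Ryw & Rzw)).
G1: holds.
G2: fails — R00 and R01 but 0 and 1 have no common successor.
G3: holds.
G4: holds.
G5: fails — Rvu and Rvy but u and y have no common successor.

G1, G3, G4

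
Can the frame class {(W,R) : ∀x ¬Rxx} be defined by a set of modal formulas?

Not modally definable

Modal frame validity is preserved under surjective bounded morphisms.
The 2-cycle (worlds 0,1 with 0→1→0) is irreflexive, and the map sending every world to a single reflexive point • is a surjective bounded morphism (forth: every edge maps to (•,•); back: every world has a successor). So any modal formula valid on the 2-cycle is also valid on the reflexive point, which is not irreflexive.
So no modal formula (or set of formulas) defines exactly the irreflexive frames.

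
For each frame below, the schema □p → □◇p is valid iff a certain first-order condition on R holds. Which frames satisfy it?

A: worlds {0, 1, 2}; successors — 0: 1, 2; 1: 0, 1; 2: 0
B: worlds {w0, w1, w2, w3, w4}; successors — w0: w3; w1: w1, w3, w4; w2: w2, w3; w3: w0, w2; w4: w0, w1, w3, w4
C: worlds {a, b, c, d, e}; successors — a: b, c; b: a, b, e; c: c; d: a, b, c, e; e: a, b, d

This is the axiom for a generalized confluence (Geach) condition; its first-order frame correspondent is ∀x ∀z (xRz → ∃w (xRw ∧ zRw)).
A: fails — 0R2 but no w with 0Rw and 2Rw.
B: fails — w0Rw3 but no w with w0Rw and w3Rw.
C: holds.
Valid on: C.

C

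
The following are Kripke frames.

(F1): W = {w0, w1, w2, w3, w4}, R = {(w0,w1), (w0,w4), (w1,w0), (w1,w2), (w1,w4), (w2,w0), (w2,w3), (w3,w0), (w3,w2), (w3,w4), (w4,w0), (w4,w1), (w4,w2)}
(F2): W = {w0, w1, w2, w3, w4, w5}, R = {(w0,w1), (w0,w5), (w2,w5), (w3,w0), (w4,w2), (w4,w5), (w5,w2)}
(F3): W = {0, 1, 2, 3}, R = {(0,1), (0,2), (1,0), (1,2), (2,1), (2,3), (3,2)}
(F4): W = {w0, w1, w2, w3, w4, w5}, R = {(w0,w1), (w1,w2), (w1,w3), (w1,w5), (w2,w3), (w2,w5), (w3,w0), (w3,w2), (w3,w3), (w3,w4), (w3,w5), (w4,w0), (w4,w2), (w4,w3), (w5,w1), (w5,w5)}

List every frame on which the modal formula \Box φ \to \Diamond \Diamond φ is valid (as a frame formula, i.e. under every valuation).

This is the axiom for a generalized confluence (Geach) condition; its first-order frame correspondent is \forall x \exists w (xRw \wedge x R^2 w).
(F1): condition met.
(F2): fails — at w0 but no w with w0Rw and w0R²w.
(F3): fails — at 2 but no w with 2Rw and 2R²w.
(F4): fails — at w0 but no w with w0Rw and w0R²w.
Valid on: (F1).

(F1)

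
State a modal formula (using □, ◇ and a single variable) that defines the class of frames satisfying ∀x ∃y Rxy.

□q → ◇q

A defining formula is □q → ◇q (the D axiom).
Suppose □q→◇q is valid. At any x set V(q)=W. Then □q at x, so ◇q at x, so x has a successor.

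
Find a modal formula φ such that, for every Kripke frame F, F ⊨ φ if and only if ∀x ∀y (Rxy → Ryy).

□(□r → r)

This is shift-reflexivity; the standard corresponding axiom is T□: □(□r → r).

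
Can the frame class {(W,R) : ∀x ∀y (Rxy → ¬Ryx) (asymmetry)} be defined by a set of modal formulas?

No — not modally definable

Modal frame validity is preserved under surjective bounded morphisms.
The 4-cycle (worlds w0,w1,w2,w3 with w0→w1→w2→w3→w0) is asymmetric. Mapping every world to a single reflexive point • is a surjective bounded morphism, and the reflexive point is not asymmetric (R•• but asymmetry requires ¬R••).
So the class is not modally definable.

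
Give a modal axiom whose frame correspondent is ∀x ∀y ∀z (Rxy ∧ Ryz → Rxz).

A defining formula is □ψ → □□ψ (the 4 axiom).
Suppose □ψ→□□ψ is valid. Take Rxy, Ryz and set V(ψ)={w : Rxw}. Then □ψ at x, so □□ψ at x, so □ψ at y, so ψ at z, i.e. Rxz.

□ψ → □□ψ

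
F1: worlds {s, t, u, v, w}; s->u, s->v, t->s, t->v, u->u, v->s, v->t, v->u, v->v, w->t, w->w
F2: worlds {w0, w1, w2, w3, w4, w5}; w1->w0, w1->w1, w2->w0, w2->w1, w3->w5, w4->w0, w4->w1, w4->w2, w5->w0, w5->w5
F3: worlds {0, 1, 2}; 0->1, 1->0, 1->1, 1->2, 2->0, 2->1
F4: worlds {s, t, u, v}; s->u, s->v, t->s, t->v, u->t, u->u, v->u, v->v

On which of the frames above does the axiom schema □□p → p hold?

F1, F3

Frame correspondent (Sahlqvist): ∀x ∃w (xR²w ∧ x = w) — i.e. a generalized confluence (Geach) condition.
F1: condition met.
F2: fails — at w0 but no w with w0R²w and w0=w.
F3: condition met.
F4: fails — at s but no w with sR²w and s=w.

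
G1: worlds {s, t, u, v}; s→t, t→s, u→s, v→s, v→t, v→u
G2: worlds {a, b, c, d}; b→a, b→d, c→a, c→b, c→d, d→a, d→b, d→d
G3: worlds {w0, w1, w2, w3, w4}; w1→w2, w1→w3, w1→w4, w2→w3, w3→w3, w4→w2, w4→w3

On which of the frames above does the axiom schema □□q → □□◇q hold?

G3

The schema corresponds to a generalized confluence (Geach) condition: ∀x ∀z (xR²z → ∃w (xR²w ∧ zRw)).
G1: fails — sR²s but no w with sR²w and sRw.
G2: fails — bR²a but no w with bR²w and aRw.
G3: holds.
Valid on: G3.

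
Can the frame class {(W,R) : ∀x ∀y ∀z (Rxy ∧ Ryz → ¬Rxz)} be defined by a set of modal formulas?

Modal frame validity is preserved under surjective bounded morphisms.
The 3-cycle (worlds 0,1,2 with 0→1→2→0) is intransitive. Mapping every world to a single reflexive point • is a surjective bounded morphism; the reflexive point is not intransitive (R••∧R•• but R••).
So no modal formula (or set of formulas) defines exactly the intransitive frames.

No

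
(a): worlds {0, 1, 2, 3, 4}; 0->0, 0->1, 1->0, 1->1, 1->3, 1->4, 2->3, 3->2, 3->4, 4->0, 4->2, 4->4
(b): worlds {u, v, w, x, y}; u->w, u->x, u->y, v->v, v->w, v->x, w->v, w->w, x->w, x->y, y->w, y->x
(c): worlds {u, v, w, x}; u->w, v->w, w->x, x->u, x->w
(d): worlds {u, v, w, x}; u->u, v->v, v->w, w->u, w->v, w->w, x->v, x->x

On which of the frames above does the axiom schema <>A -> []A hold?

none

Frame correspondent (Sahlqvist): forall x forall y forall z (Rxy & Rxz -> y = z) — i.e. partial functionality.
(a): fails — 0 sees both 0 and 1.
(b): fails — u sees both w and x.
(c): fails — x sees both u and w.
(d): fails — v sees both v and w.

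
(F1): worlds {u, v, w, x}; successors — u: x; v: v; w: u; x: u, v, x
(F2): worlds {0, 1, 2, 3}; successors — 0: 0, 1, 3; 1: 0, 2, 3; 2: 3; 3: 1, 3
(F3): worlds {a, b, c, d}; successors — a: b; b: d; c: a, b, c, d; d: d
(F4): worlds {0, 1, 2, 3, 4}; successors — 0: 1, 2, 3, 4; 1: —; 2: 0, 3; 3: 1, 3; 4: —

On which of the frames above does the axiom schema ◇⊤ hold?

(F1), (F2), (F3)

The schema corresponds to seriality: ∀x ∃y Rxy.
(F1): ✓.
(F2): ✓.
(F3): ✓.
(F4): fails — world 1 has no successor.
Valid on: (F1), (F2), (F3).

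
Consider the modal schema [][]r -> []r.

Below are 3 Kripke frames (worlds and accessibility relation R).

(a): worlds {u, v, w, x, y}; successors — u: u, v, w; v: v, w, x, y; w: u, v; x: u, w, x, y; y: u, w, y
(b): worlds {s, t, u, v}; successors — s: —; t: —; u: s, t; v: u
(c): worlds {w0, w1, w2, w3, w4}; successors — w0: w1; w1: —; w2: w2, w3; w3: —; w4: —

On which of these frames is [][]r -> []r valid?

The schema corresponds to density: forall x forall y (Rxy -> exists z (Rxz & Rzy)).
(a): satisfies the condition.
(b): fails — Rus but no z with Ruz and Rzs.
(c): fails — Rw0w1 but no z with Rw0z and Rzw1.
Valid on: (a).

(a)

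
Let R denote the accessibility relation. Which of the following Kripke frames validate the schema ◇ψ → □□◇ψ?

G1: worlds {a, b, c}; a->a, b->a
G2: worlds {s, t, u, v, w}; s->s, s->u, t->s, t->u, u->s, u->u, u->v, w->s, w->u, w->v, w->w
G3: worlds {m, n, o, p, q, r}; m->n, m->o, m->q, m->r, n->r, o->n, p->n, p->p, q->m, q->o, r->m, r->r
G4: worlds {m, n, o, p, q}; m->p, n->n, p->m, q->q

G1, G4

Frame correspondent (Sahlqvist): ∀x ∀y ∀z ((xRy ∧ xR²z) → ∃w (y = w ∧ zRw)) — i.e. a generalized confluence (Geach) condition.
G1: ✓.
G2: fails — sRs, sR²v but no w* with s=w* and vRw*.
G3: fails — mRn, mR²n but no w with n=w and nRw.
G4: ✓.
Valid on: G1, G4.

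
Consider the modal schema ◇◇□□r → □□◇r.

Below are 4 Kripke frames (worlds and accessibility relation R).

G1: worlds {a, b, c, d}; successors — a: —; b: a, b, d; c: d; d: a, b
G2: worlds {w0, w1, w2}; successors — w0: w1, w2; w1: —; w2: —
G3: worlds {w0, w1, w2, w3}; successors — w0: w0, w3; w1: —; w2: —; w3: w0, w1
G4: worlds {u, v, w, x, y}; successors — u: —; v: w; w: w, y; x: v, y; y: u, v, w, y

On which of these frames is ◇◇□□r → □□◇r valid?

The schema corresponds to a generalized confluence (Geach) condition: ∀x ∀y ∀z ((xR²y ∧ xR²z) → ∃w (yR²w ∧ zRw)).
G1: fails — bR²a, bR²a but no w with aR²w and aRw.
G2: holds.
G3: fails — w0R²w0, w0R²w1 but no w with w0R²w and w1Rw.
G4: fails — wR²u, wR²u but no t with uR²t and uRt.

G2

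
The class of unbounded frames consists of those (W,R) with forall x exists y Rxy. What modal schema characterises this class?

□ψ → ◇ψ

The condition is seriality. The D schema □ψ → ◇ψ defines it.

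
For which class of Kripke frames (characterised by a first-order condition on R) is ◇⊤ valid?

Seriality

◇⊤ holds at w iff w has a successor, so frame-validity of ◇⊤ is exactly seriality. Equivalently via □r → ◇r:
Suppose □r→◇r is valid. At any x set V(r)=W. Then □r at x, so ◇r at x, so x has a successor.
Conversely, on a frame with seriality the schema holds at every world under every valuation.
Frame condition: ∀x ∃y Rxy.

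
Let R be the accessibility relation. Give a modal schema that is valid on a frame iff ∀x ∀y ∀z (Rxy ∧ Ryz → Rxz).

□p → □□p

The condition is transitivity. The 4 schema □p → □□p defines it.
Suppose □p→□□p is valid. Take Rxy, Ryz and set V(p)={w : Rxw}. Then □p at x, so □□p at x, so □p at y, so p at z, i.e. Rxz.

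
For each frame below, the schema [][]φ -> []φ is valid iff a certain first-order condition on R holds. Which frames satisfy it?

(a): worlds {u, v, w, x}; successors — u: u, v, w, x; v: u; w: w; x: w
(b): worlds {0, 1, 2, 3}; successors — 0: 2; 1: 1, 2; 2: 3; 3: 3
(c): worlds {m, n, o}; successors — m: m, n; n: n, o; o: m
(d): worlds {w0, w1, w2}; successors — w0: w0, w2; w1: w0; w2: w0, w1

Frame correspondent (Sahlqvist): forall x forall y (Rxy -> exists z (Rxz & Rzy)) — i.e. density.
(a): condition met.
(b): fails — R02 but no z with R0z and Rz2.
(c): condition met.
(d): fails — Rw2w1 but no z with Rw2z and Rzw1.

(a), (c)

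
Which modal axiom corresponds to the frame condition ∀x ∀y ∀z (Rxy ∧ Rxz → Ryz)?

The condition is the Euclidean property. The 5 schema ◇q → □◇q defines it.
Suppose ◇q→□◇q is valid. Take Rxy, Rxz and set V(q)={y}. Then ◇q at x, so □◇q at x, so ◇q at z, so some w with Rzw has q; w=y, i.e. Rzy. By symmetry of the argument, Ryz.

◇q → □◇q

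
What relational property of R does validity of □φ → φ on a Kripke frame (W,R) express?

Reflexivity

Suppose □φ→φ is valid. At any x set V(φ)={w : Rxw}. Then □φ holds at x, so φ holds at x, i.e. Rxx.
The converse is a direct semantic check.
Frame condition: ∀x Rxx.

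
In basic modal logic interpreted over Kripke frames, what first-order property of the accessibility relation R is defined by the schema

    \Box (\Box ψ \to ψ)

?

shift-reflexivity: \forall x \forall y (Rxy \to Ryy)

This schema is the T□ axiom.
Its frame correspondent is shift-reflexivity — \forall x \forall y (Rxy \to Ryy).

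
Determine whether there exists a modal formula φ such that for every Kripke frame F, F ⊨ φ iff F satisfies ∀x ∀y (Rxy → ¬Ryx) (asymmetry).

No

Modal frame validity is preserved under surjective bounded morphisms.
The 3-cycle (worlds a,b,c with a→b→c→a) is asymmetric. Mapping every world to a single reflexive point • is a surjective bounded morphism, and the reflexive point is not asymmetric (R•• but asymmetry requires ¬R••).
Hence asymmetry is not modally definable.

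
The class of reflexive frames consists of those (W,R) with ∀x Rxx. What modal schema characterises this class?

The condition is reflexivity. The T schema □s → s defines it.
Suppose □s→s is valid. At any x set V(s)={w : Rxw}. Then □s holds at x, so s holds at x, i.e. Rxx.

□s → s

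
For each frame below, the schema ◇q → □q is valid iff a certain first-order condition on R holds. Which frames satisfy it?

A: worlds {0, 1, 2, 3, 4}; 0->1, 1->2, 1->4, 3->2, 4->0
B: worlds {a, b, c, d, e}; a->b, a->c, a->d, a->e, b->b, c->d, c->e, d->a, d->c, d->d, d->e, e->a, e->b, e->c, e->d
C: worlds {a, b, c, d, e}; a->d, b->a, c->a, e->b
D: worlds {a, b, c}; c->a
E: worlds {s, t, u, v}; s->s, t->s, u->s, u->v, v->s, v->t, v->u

This is the axiom for partial functionality; its first-order frame correspondent is ∀x ∀y ∀z (Rxy ∧ Rxz → y = z).
A: fails — 1 sees both 2 and 4.
B: fails — a sees both b and c.
C: condition met.
D: condition met.
E: fails — u sees both s and v.

C, D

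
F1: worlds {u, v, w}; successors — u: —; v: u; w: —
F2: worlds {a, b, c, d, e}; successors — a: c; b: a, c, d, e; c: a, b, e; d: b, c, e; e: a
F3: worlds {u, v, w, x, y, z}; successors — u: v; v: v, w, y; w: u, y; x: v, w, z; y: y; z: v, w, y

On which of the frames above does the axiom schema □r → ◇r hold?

F2, F3

This is the axiom for seriality; its first-order frame correspondent is ∀x ∃y Rxy.
F1: fails — world u has no successor.
F2: satisfies the condition.
F3: satisfies the condition.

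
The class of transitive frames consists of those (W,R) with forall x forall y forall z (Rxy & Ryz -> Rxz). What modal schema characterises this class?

This is transitivity; the standard corresponding axiom is 4: □ψ → □□ψ.
Suppose □ψ→□□ψ is valid. Take Rxy, Ryz and set V(ψ)={w : Rxw}. Then □ψ at x, so □□ψ at x, so □ψ at y, so ψ at z, i.e. Rxz.

□ψ → □□ψ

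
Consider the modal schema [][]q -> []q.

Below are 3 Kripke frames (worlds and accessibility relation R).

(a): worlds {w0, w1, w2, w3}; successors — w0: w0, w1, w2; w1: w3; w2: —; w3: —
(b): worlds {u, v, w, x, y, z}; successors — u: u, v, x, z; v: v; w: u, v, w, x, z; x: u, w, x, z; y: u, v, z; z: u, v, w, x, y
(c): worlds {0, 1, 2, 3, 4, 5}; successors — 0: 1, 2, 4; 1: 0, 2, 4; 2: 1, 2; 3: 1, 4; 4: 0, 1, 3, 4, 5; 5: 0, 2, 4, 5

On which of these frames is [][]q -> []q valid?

(c)

This is the axiom for density; its first-order frame correspondent is forall x forall y (Rxy -> exists z (Rxz & Rzy)).
(a): fails — Rw1w3 but no z with Rw1z and Rzw3.
(b): fails — Rzy but no t with Rzt and Rty.
(c): satisfies the condition.
Valid on: (c).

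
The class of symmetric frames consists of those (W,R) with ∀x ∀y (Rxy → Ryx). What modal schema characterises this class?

q → □◇q

A defining formula is q → □◇q (the B axiom).
Suppose q→□◇q is valid. Take Rxy and set V(q)={x}. Then q at x, so □◇q at x, so ◇q at y, so some z with Ryz has q; z=x, i.e. Ryx.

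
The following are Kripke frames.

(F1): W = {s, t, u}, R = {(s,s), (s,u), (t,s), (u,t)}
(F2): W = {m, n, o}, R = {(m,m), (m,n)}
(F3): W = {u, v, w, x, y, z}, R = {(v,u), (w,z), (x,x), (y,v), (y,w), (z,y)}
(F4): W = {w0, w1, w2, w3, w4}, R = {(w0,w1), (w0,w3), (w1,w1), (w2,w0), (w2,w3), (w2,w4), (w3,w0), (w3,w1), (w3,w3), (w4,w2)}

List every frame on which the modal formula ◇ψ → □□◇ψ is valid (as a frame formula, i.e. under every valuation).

none

The schema corresponds to a generalized confluence (Geach) condition: ∀x ∀y ∀z ((xRy ∧ xR²z) → ∃w (y = w ∧ zRw)).
(F1): fails — sRs, sR²u but no w with s=w and uRw.
(F2): fails — mRm, mR²n but no w with m=w and nRw.
(F3): fails — wRz, wR²y but no t with z=t and yRt.
(F4): fails — w0Rw3, w0R²w1 but no w with w3=w and w1Rw.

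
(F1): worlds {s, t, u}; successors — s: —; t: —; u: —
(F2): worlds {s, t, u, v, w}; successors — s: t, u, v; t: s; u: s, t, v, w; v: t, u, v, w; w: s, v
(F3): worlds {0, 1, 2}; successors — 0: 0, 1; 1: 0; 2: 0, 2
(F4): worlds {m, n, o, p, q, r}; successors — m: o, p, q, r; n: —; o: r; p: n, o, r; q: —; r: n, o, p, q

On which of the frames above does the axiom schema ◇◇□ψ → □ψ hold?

This is the axiom for a generalized confluence (Geach) condition; its first-order frame correspondent is ∀x ∀y ∀z ((xR²y ∧ xRz) → ∃w (yRw ∧ z = w)).
(F1): ✓.
(F2): fails — sR²t, sRt but no w* with tRw* and t=w*.
(F3): fails — 0R²1, 0R1 but no w with 1Rw and 1=w.
(F4): fails — mR²n, mRo but no w with nRw and o=w.
Valid on: (F1).

(F1)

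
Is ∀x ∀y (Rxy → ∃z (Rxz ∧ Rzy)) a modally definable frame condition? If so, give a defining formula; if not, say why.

Yes: it is density, defined by the C4 schema □□q → □q.
Suppose □□q→□q is valid. Take Rxy and set V(q)={w : xR²w}. Then □□q at x, so □q at x, so q at y, i.e. ∃z(Rxz∧Rzy).

Yes, by □□q → □q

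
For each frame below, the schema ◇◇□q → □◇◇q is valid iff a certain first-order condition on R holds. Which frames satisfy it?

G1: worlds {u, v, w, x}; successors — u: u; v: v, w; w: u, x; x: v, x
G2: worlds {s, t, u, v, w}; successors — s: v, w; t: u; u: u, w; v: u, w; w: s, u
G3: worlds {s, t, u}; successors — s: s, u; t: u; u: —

G2

This is the axiom for a generalized confluence (Geach) condition; its first-order frame correspondent is ∀x ∀y ∀z ((xR²y ∧ xRz) → ∃w (yRw ∧ zR²w)).
G1: fails — wR²u, wRx but no t with uRt and xR²t.
G2: holds.
G3: fails — sR²s, sRu but no w with sRw and uR²w.
Valid on: G2.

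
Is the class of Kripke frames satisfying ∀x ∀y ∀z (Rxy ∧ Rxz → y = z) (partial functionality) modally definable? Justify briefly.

The condition is partial functionality. A defining modal formula is ◇r → □r.

Definable; ◇r → □r defines it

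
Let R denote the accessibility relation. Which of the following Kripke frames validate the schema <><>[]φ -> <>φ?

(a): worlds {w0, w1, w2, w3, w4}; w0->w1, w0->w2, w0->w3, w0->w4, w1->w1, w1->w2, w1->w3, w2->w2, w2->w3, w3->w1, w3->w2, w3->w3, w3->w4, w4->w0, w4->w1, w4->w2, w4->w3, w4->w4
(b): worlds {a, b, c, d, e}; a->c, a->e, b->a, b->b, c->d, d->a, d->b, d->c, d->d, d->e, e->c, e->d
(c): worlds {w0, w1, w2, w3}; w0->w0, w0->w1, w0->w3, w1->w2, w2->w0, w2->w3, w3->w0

(a)

The schema corresponds to a generalized confluence (Geach) condition: forall x forall y (x R^2 y -> exists w (yRw & xRw)).
(a): satisfies the condition.
(b): fails — aR²c but no w with cRw and aRw.
(c): fails — w0R²w1 but no w with w1Rw and w0Rw.
Valid on: (a).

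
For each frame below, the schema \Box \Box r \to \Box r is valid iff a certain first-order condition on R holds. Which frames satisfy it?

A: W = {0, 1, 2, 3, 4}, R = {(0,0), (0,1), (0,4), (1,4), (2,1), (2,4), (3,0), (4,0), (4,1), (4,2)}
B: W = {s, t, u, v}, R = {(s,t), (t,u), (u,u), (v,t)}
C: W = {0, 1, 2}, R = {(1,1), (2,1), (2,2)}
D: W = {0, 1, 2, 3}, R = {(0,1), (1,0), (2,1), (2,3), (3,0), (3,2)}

C

This is the axiom for density; its first-order frame correspondent is \forall x \forall y (Rxy \to \exists z (Rxz \wedge Rzy)).
A: fails — R14 but no z with R1z and Rz4.
B: fails — Rvt but no z with Rvz and Rzt.
C: satisfies the condition.
D: fails — R10 but no z with R1z and Rz0.
Valid on: C.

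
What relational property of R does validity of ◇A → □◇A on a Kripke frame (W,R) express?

the Euclidean property

Suppose ◇A→□◇A is valid. Take Rxy, Rxz and set V(A)={y}. Then ◇A at x, so □◇A at x, so ◇A at z, so some w with Rzw has A; w=y, i.e. Rzy. By symmetry of the argument, Ryz.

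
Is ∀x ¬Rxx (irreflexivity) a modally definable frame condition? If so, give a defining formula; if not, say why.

No — not modally definable

Modal frame validity is preserved under surjective bounded morphisms.
The 2-cycle (worlds a,b with a→b→a) is irreflexive, and the map sending every world to a single reflexive point • is a surjective bounded morphism (forth: every edge maps to (•,•); back: every world has a successor). So any modal formula valid on the 2-cycle is also valid on the reflexive point, which is not irreflexive.
Hence irreflexivity is not modally definable.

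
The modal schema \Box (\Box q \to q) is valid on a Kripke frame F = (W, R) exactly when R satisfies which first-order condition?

Suppose □(□q→q) is valid. Take Rxy and set V(q)={w : Ryw}. Then at y, □q holds; since □(□q→q) at x, □q→q at y, so q at y, i.e. Ryy.

Shift-reflexivity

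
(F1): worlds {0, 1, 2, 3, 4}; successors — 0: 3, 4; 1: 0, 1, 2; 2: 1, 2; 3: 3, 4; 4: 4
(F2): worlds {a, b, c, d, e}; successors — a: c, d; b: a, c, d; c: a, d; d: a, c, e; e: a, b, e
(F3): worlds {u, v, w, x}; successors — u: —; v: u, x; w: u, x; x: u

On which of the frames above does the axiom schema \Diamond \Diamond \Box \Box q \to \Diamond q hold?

This is the axiom for a generalized confluence (Geach) condition; its first-order frame correspondent is \forall x \forall y (x R^2 y \to \exists w (y R^2 w \wedge xRw)).
(F1): fails — 1R²0 but no w with 0R²w and 1Rw.
(F2): ✓.
(F3): fails — vR²u but no t with uR²t and vRt.
Valid on: (F2).

(F2)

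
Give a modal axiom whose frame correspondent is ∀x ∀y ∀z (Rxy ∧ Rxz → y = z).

This is partial functionality; the standard corresponding axiom is CD: ◇ψ → □ψ.
Suppose ◇ψ→□ψ is valid. Take Rxy, Rxz and set V(ψ)={y}. Then ◇ψ at x, so □ψ at x, so ψ at z, i.e. z=y.

◇ψ → □ψ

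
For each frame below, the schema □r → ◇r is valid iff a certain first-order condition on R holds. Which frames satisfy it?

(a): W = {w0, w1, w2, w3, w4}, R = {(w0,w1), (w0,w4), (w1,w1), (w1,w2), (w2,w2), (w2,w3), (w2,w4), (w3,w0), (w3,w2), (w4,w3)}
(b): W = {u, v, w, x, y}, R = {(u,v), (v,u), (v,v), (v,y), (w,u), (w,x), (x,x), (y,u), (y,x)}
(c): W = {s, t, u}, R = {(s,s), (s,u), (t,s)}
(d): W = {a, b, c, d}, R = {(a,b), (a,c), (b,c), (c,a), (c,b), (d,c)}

The schema corresponds to seriality: ∀x ∃y Rxy.
(a): holds.
(b): holds.
(c): fails — world u has no successor.
(d): holds.

(a), (b), (d)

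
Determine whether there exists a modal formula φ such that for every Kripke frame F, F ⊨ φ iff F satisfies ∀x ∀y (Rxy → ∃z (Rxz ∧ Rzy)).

This is a Sahlqvist condition; the C4 axiom □□r → □r defines it.
Suppose □□r→□r is valid. Take Rxy and set V(r)={w : xR²w}. Then □□r at x, so □r at x, so r at y, i.e. ∃z(Rxz∧Rzy).

Definable; □□r → □r defines it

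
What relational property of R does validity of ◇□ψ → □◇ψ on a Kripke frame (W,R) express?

This is the .2 axiom.
It corresponds to convergence: ∀x ∀y ∀z (Rxy ∧ Rxz → ∃w (Ryw ∧ Rzw)).

Convergence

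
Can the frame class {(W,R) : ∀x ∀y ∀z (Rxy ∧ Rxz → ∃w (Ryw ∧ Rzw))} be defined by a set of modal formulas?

Definable; ◇□r → □◇r defines it

Yes: it is convergence, defined by the .2 schema ◇□r → □◇r.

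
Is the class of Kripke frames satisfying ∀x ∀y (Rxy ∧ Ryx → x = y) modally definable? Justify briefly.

Any modally definable frame class is closed under surjective bounded morphisms.
The 8-cycle (worlds a,b,c,d,e,f,g,h with a→b→c→d→e→f→g→h→a) is antisymmetric. Sending even-indexed worlds to • and odd-indexed worlds to ∘ is a surjective bounded morphism onto the two-world frame with •↔∘, which is not antisymmetric.
Hence antisymmetry is not modally definable.

No — not modally definable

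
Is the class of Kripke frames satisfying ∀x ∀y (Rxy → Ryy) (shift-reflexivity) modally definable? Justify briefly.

The condition is shift-reflexivity. A defining modal formula is □(□r → r).
Suppose □(□r→r) is valid. Take Rxy and set V(r)={w : Ryw}. Then at y, □r holds; since □(□r→r) at x, □r→r at y, so r at y, i.e. Ryy.

Definable; □(□r → r) defines it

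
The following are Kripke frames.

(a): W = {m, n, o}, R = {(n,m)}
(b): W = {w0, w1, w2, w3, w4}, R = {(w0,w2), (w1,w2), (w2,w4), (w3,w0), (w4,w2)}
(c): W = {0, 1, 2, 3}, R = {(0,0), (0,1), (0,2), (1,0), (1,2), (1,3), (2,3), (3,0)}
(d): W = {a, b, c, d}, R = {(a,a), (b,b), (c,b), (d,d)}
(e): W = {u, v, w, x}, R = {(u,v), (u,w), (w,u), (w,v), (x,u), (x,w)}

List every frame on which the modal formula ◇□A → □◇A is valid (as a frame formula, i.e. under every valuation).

Frame correspondent (Sahlqvist): ∀x ∀y ∀z (Rxy ∧ Rxz → ∃w (Ryw ∧ Rzw)) — i.e. convergence.
(a): fails — Rnm and Rnm but m and m have no common successor.
(b): satisfies the condition.
(c): fails — R00 and R02 but 0 and 2 have no common successor.
(d): satisfies the condition.
(e): fails — Ruv and Ruv but v and v have no common successor.
Valid on: (b), (d).

(b), (d)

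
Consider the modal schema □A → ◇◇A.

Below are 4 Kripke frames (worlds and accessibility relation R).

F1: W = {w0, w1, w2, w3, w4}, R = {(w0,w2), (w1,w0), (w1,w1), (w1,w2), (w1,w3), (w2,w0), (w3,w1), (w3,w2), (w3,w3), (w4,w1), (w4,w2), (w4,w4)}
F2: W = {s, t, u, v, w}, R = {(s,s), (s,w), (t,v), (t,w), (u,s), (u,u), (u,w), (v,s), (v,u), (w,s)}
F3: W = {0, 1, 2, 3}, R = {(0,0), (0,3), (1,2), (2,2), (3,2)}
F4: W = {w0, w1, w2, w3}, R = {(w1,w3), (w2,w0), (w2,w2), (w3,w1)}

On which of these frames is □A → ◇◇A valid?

F3

The schema corresponds to a generalized confluence (Geach) condition: ∀x ∃w (xRw ∧ xR²w).
F1: fails — at w0 but no w with w0Rw and w0R²w.
F2: fails — at t but no w* with tRw* and tR²w*.
F3: ✓.
F4: fails — at w0 but no w with w0Rw and w0R²w.
Valid on: F3.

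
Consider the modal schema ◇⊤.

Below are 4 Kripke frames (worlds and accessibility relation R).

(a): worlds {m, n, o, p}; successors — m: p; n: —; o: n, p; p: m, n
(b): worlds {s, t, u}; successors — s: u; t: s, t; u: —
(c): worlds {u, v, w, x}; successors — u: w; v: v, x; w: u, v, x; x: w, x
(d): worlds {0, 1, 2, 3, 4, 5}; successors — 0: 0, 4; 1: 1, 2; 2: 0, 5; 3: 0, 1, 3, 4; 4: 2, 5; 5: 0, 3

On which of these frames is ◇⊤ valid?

(c), (d)

The schema corresponds to seriality: ∀x ∃y Rxy.
(a): fails — world n has no successor.
(b): fails — world u has no successor.
(c): satisfies the condition.
(d): satisfies the condition.
Valid on: (c), (d).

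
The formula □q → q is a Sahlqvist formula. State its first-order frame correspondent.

Suppose □q→q is valid. At any x set V(q)={w : Rxw}. Then □q holds at x, so q holds at x, i.e. Rxx.

Reflexivity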